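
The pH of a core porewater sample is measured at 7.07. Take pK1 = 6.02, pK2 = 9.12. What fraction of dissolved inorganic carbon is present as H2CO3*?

α₀ = 1 / (1 + K1/[H⁺] + K1K2/[H⁺]²) = 1 / (1 + 10^+1.05 + 10^-1.00)
   = 1 / (1 + 11.220 + 0.10000) = 1/12.320 = 0.08117

α₀ = 0.0812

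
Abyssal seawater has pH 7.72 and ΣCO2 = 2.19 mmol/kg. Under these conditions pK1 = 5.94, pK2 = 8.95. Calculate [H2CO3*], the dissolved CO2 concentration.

[CO2*] = 0.0338 mmol/kg

α₀ = 1 / (1 + K1/[H⁺] + K1K2/[H⁺]²) = 1 / (1 + 10^+1.78 + 10^+0.55)
   = 1 / (1 + 60.256 + 3.5481) = 1/64.804 = 0.01543
[CO2*] = α₀ × DIC = 0.01543 × 2.19 = 0.0338 mmol/kg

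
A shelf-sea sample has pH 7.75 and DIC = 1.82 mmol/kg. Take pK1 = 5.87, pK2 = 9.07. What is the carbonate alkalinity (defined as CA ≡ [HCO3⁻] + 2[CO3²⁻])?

CA = 1.88 mmol/kg

CA = [HCO3⁻] + 2[CO3²⁻] = (α₁ + 2α₂)·DIC
At pH 7.75: [H⁺]/K1 = 10^-1.88 = 0.013183, K2/[H⁺] = 10^-1.32 = 0.047863
α₁ = 1/(1 + 0.013183 + 0.047863) = 1/1.0610 = 0.9425; α₂ = α₁·K2/[H⁺] = 0.04511
α₁ + 2α₂ = 1.0327
CA = 1.0327 × 1.82 = 1.88 mmol/kg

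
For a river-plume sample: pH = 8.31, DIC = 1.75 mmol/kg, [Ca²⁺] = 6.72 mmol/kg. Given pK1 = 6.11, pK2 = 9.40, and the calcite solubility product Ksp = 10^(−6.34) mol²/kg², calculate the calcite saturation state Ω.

α₂ = 1 / (1 + [H⁺]/K2 + [H⁺]²/(K1K2)) = 1 / (1 + 10^+1.09 + 10^-1.11)
   = 1 / (1 + 12.303 + 0.077625) = 1/13.380 = 0.07474
[CO3²⁻] = α₂ × DIC = 0.07474 × 1.75 = 0.1308 mmol/kg
Ksp = 10^(−6.34) = 4.571×10^-7
Ω = [Ca²⁺][CO3²⁻]/Ksp = (6.72×10^-3)(1.308×10^-4) / 4.571×10^-7 = 1.92

Ω = 1.92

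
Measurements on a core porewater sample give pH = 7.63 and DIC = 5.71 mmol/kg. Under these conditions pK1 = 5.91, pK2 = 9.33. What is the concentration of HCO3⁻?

α₁ = 1 / (1 + [H⁺]/K1 + K2/[H⁺]) = 1 / (1 + 10^-1.72 + 10^-1.70)
   = 1 / (1 + 0.019055 + 0.019953) = 1/1.0390 = 0.9625
[HCO3⁻] = α₁ × DIC = 0.9625 × 5.71 = 5.50 mmol/kg

[HCO3⁻] = 5.50 mmol/kg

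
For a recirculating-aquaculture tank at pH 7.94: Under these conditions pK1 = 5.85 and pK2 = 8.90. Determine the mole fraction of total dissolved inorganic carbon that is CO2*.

α₀ = 1 / (1 + K1/[H⁺] + K1K2/[H⁺]²) = 1 / (1 + 10^+2.09 + 10^+1.13)
   = 1 / (1 + 123.03 + 13.490) = 1/137.52 = 0.007272

α₀ = 0.00727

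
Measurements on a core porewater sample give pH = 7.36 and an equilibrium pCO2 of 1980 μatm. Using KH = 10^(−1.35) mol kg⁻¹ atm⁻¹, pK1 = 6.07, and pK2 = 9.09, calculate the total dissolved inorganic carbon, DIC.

DIC = 1.85 mmol/kg

[CO2*] = KH · pCO2 = 10^(−1.35) × 1980×10^-6 = 8.844×10^-5 mol/kg
α₀ = 1/(1 + K1/[H⁺] + K1K2/[H⁺]²) = 1/(1 + 10^+1.29 + 10^-0.44) = 0.04794
DIC = [CO2*]/α₀ = 8.844×10^-5 / 0.04794 = 1.85 mmol/kg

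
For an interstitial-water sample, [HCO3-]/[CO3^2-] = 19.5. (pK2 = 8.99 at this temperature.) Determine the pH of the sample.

From K2 = [H⁺][CO3^2-]/[HCO3-]:  pH = pK2 − log₁₀([HCO3-]/[CO3^2-])
log₁₀(19.5) = +1.290
pH = 8.99 − (+1.290) = 7.70

pH = 7.70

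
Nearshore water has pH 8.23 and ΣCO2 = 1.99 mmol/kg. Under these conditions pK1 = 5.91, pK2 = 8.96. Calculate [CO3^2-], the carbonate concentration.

α₂ = 1 / (1 + [H⁺]/K2 + [H⁺]²/(K1K2)) = 1 / (1 + 10^+0.73 + 10^-1.59)
   = 1 / (1 + 5.3703 + 0.025704) = 1/6.3960 = 0.1563
[CO3²⁻] = α₂ × DIC = 0.1563 × 1.99 = 0.311 mmol/kg

[CO3²⁻] = 0.311 mmol/kg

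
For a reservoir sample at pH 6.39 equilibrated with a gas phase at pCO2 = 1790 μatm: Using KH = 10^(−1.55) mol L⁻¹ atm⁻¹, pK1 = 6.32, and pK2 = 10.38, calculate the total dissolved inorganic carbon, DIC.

DIC = 0.110 mmol/L

[CO2*] = KH · pCO2 = 10^(−1.55) × 1790×10^-6 = 5.045×10^-5 mol/L
α₀ = 1/(1 + K1/[H⁺] + K1K2/[H⁺]²) = 1/(1 + 10^+0.07 + 10^-3.92) = 0.4598
DIC = [CO2*]/α₀ = 5.045×10^-5 / 0.4598 = 0.110 mmol/L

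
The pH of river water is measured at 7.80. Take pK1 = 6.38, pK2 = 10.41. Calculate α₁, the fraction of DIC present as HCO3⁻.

α₁ = 1 / (1 + [H⁺]/K1 + K2/[H⁺]) = 1 / (1 + 10^-1.42 + 10^-2.61)
   = 1 / (1 + 0.038019 + 0.0024547) = 1/1.0405 = 0.9611

α₁ = 0.961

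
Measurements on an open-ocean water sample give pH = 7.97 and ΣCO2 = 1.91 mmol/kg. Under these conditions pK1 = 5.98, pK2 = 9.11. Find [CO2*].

[CO2*] = 18.1 μmol/kg

α₀ = 1 / (1 + K1/[H⁺] + K1K2/[H⁺]²) = 1 / (1 + 10^+1.99 + 10^+0.85)
   = 1 / (1 + 97.724 + 7.0795) = 1/105.80 = 0.009452
[CO2*] = α₀ × DIC = 0.009452 × 1.91 = 0.0181 mmol/kg = 18.1 μmol/kg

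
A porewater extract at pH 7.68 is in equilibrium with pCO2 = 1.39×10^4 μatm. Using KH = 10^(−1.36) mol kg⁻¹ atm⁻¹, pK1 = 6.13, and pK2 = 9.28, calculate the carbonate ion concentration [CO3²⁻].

[CO2*] = KH · pCO2 = 10^(−1.36) × 1.39×10^4×10^-6 = 6.068×10^-4 mol/kg
α₀ = 1/(1 + K1/[H⁺] + K1K2/[H⁺]²) = 1/(1 + 10^+1.55 + 10^-0.05) = 0.02676
DIC = [CO2*]/α₀ = 6.068×10^-4 / 0.02676 = 22.68 mmol/kg
[CO3²⁻] = α₂·DIC; α₂ = 0.02385, so [CO3²⁻] = 0.02385 × 22.68 = 0.541 mmol/kg

[CO3²⁻] = 0.541 mmol/kg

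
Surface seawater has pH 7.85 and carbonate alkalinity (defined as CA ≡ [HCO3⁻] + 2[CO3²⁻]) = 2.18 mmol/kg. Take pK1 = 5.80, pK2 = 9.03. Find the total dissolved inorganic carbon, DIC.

CA = [HCO3⁻] + 2[CO3²⁻] = (α₁ + 2α₂)·DIC
At pH 7.85: [H⁺]/K1 = 10^-2.05 = 0.0089125, K2/[H⁺] = 10^-1.18 = 0.066069
α₁ = 1/(1 + 0.0089125 + 0.066069) = 1/1.0750 = 0.9302; α₂ = α₁·K2/[H⁺] = 0.06146
α₁ + 2α₂ = 1.0532
DIC = CA / (α₁ + 2α₂) = 2.18 / 1.0532 = 2.07 mmol/kg

DIC = 2.07 mmol/kg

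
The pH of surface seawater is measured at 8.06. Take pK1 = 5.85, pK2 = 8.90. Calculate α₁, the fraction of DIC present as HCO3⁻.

α₁ = 0.869

α₁ = 1 / (1 + [H⁺]/K1 + K2/[H⁺]) = 1 / (1 + 10^-2.21 + 10^-0.84)
   = 1 / (1 + 0.0061660 + 0.14454) = 1/1.1507 = 0.8690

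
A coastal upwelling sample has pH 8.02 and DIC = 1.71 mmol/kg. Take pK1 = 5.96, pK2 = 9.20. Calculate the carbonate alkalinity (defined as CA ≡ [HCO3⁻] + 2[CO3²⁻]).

CA = 1.80 mmol/kg

CA = [HCO3⁻] + 2[CO3²⁻] = (α₁ + 2α₂)·DIC
At pH 8.02: [H⁺]/K1 = 10^-2.06 = 0.0087096, K2/[H⁺] = 10^-1.18 = 0.066069
α₁ = 1/(1 + 0.0087096 + 0.066069) = 1/1.0748 = 0.9304; α₂ = α₁·K2/[H⁺] = 0.06147
α₁ + 2α₂ = 1.0534
CA = 1.0534 × 1.71 = 1.80 mmol/kg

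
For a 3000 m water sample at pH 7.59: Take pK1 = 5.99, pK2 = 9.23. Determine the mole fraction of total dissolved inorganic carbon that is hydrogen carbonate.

α₁ = 0.954

α₁ = 1 / (1 + [H⁺]/K1 + K2/[H⁺]) = 1 / (1 + 10^-1.60 + 10^-1.64)
   = 1 / (1 + 0.025119 + 0.022909) = 1/1.0480 = 0.9542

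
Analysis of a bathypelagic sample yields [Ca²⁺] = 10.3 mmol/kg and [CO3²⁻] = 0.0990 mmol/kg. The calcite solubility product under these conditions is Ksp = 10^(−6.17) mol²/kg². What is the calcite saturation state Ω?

Ksp = 10^(−6.17) = 6.761×10^-7
Ω = [Ca²⁺][CO3²⁻]/Ksp = (10.3×10^-3)(0.0990×10^-3) / 6.761×10^-7 = 1.51

Ω = 1.51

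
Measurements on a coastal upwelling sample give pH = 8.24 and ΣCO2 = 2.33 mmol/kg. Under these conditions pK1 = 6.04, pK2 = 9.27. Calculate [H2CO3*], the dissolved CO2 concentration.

[CO2*] = 13.4 μmol/kg

α₀ = 1 / (1 + K1/[H⁺] + K1K2/[H⁺]²) = 1 / (1 + 10^+2.20 + 10^+1.17)
   = 1 / (1 + 158.49 + 14.791) = 1/174.28 = 0.005738
[CO2*] = α₀ × DIC = 0.005738 × 2.33 = 0.0134 mmol/kg = 13.4 μmol/kg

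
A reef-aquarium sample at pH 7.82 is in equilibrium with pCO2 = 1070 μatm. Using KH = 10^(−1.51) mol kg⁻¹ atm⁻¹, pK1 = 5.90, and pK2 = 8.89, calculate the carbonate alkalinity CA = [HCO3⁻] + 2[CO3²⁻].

CA = 3.22 mmol/kg

[CO2*] = KH · pCO2 = 10^(−1.51) × 1070×10^-6 = 3.307×10^-5 mol/kg
α₀ = 1/(1 + K1/[H⁺] + K1K2/[H⁺]²) = 1/(1 + 10^+1.92 + 10^+0.85) = 0.01096
DIC = [CO2*]/α₀ = 3.307×10^-5 / 0.01096 = 3.017 mmol/kg
CA = (α₁ + 2α₂)·DIC = (0.9115 + 2×0.07758) × 3.017 = 3.22 mmol/kg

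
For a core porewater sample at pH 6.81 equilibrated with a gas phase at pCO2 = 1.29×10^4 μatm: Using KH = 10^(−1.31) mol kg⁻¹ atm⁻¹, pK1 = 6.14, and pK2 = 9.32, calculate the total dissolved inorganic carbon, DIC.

[CO2*] = KH · pCO2 = 10^(−1.31) × 1.29×10^4×10^-6 = 6.318×10^-4 mol/kg
α₀ = 1/(1 + K1/[H⁺] + K1K2/[H⁺]²) = 1/(1 + 10^+0.67 + 10^-1.84) = 0.1757
DIC = [CO2*]/α₀ = 6.318×10^-4 / 0.1757 = 3.60 mmol/kg

DIC = 3.60 mmol/kg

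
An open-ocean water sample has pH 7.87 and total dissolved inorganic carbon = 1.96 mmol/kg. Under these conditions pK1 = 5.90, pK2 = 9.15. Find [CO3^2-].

[CO3²⁻] = 0.0967 mmol/kg

α₂ = 1 / (1 + [H⁺]/K2 + [H⁺]²/(K1K2)) = 1 / (1 + 10^+1.28 + 10^-0.69)
   = 1 / (1 + 19.055 + 0.20417) = 1/20.259 = 0.04936
[CO3²⁻] = α₂ × DIC = 0.04936 × 1.96 = 0.0967 mmol/kg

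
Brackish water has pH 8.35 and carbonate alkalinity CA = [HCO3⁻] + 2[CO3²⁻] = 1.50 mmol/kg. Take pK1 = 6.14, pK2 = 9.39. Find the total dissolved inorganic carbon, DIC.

CA = [HCO3⁻] + 2[CO3²⁻] = (α₁ + 2α₂)·DIC
At pH 8.35: [H⁺]/K1 = 10^-2.21 = 0.0061660, K2/[H⁺] = 10^-1.04 = 0.091201
α₁ = 1/(1 + 0.0061660 + 0.091201) = 1/1.0974 = 0.9113; α₂ = α₁·K2/[H⁺] = 0.08311
α₁ + 2α₂ = 1.0775
DIC = CA / (α₁ + 2α₂) = 1.50 / 1.0775 = 1.39 mmol/kg

DIC = 1.39 mmol/kg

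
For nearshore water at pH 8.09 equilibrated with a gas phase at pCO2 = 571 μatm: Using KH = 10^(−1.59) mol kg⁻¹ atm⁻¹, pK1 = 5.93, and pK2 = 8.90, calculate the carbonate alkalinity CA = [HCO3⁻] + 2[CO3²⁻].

[CO2*] = KH · pCO2 = 10^(−1.59) × 571×10^-6 = 1.468×10^-5 mol/kg
α₀ = 1/(1 + K1/[H⁺] + K1K2/[H⁺]²) = 1/(1 + 10^+2.16 + 10^+1.35) = 0.005955
DIC = [CO2*]/α₀ = 1.468×10^-5 / 0.005955 = 2.465 mmol/kg
CA = (α₁ + 2α₂)·DIC = (0.8607 + 2×0.1333) × 2.465 = 2.78 mmol/kg

CA = 2.78 mmol/kg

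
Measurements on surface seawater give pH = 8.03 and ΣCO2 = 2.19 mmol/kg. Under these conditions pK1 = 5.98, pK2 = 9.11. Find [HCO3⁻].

[HCO3⁻] = 2.01 mmol/kg

α₁ = 1 / (1 + [H⁺]/K1 + K2/[H⁺]) = 1 / (1 + 10^-2.05 + 10^-1.08)
   = 1 / (1 + 0.0089125 + 0.083176) = 1/1.0921 = 0.9157
[HCO3⁻] = α₁ × DIC = 0.9157 × 2.19 = 2.01 mmol/kg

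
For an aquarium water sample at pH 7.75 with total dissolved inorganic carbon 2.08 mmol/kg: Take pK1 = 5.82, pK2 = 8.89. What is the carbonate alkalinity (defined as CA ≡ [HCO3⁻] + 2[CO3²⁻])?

CA = [HCO3⁻] + 2[CO3²⁻] = (α₁ + 2α₂)·DIC
At pH 7.75: [H⁺]/K1 = 10^-1.93 = 0.011749, K2/[H⁺] = 10^-1.14 = 0.072444
α₁ = 1/(1 + 0.011749 + 0.072444) = 1/1.0842 = 0.9223; α₂ = α₁·K2/[H⁺] = 0.06682
α₁ + 2α₂ = 1.0560
CA = 1.0560 × 2.08 = 2.20 mmol/kg

CA = 2.20 mmol/kg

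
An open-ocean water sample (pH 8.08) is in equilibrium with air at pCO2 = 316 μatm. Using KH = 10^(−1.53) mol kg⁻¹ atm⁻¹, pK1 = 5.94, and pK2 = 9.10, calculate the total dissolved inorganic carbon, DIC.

DIC = 1.42 mmol/kg

[CO2*] = KH · pCO2 = 10^(−1.53) × 316×10^-6 = 9.326×10^-6 mol/kg
α₀ = 1/(1 + K1/[H⁺] + K1K2/[H⁺]²) = 1/(1 + 10^+2.14 + 10^+1.12) = 0.006569
DIC = [CO2*]/α₀ = 9.326×10^-6 / 0.006569 = 1.42 mmol/kg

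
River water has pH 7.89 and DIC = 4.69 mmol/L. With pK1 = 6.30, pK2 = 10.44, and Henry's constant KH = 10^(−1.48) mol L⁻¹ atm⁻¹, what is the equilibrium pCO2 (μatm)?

pCO2 = 3540 μatm

α₀ = 1 / (1 + K1/[H⁺] + K1K2/[H⁺]²) = 1 / (1 + 10^+1.59 + 10^-0.96)
   = 1 / (1 + 38.905 + 0.10965) = 1/40.014 = 0.02499
[CO2*] = α₀ × DIC = 0.02499 × 4.69 = 0.1172 mmol/L
pCO2 = [CO2*]/KH = 1.172×10^-4 / 3.311×10^-2 = 3540 μatm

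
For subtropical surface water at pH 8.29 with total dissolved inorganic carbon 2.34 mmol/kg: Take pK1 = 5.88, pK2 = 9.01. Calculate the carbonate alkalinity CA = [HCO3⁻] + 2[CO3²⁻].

CA = [HCO3⁻] + 2[CO3²⁻] = (α₁ + 2α₂)·DIC
At pH 8.29: [H⁺]/K1 = 10^-2.41 = 0.0038905, K2/[H⁺] = 10^-0.72 = 0.19055
α₁ = 1/(1 + 0.0038905 + 0.19055) = 1/1.1944 = 0.8372; α₂ = α₁·K2/[H⁺] = 0.1595
α₁ + 2α₂ = 1.1563
CA = 1.1563 × 2.34 = 2.71 mmol/kg

CA = 2.71 mmol/kg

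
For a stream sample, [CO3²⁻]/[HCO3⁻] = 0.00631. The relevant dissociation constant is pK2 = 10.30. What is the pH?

pH = 8.10

From K2 = [H⁺][CO3²⁻]/[HCO3⁻]:  pH = pK2 + log₁₀([CO3²⁻]/[HCO3⁻])
log₁₀(0.00631) = -2.200
pH = 10.30 + (-2.200) = 8.10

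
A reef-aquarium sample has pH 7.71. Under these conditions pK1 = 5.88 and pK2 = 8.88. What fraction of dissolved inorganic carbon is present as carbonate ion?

α₂ = 1 / (1 + [H⁺]/K2 + [H⁺]²/(K1K2)) = 1 / (1 + 10^+1.17 + 10^-0.66)
   = 1 / (1 + 14.791 + 0.21878) = 1/16.010 = 0.06246

α₂ = 0.0625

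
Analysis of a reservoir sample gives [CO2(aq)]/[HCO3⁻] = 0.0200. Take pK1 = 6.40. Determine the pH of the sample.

From K1 = [H⁺][HCO3⁻]/[CO2(aq)]:  pH = pK1 − log₁₀([CO2(aq)]/[HCO3⁻])
log₁₀(0.0200) = -1.699
pH = 6.40 − (-1.699) = 8.10

pH = 8.10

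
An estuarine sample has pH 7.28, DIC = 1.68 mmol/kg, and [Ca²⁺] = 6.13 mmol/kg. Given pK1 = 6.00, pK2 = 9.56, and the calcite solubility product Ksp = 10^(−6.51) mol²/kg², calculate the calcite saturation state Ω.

Ω = 0.165

α₂ = 1 / (1 + [H⁺]/K2 + [H⁺]²/(K1K2)) = 1 / (1 + 10^+2.28 + 10^+1.00)
   = 1 / (1 + 190.55 + 10.000) = 1/201.55 = 0.004962
[CO3²⁻] = α₂ × DIC = 0.004962 × 1.68 = 0.008336 mmol/kg = 8.336 μmol/kg
Ksp = 10^(−6.51) = 3.090×10^-7
Ω = [Ca²⁺][CO3²⁻]/Ksp = (6.13×10^-3)(8.336×10^-6) / 3.090×10^-7 = 0.165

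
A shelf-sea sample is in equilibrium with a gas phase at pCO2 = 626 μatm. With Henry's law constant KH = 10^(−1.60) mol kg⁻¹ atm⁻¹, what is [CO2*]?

KH = 10^(−1.60) = 2.512×10^-2 mol kg⁻¹ atm⁻¹
[CO2*] = KH · pCO2 = 2.512×10^-2 × 626×10^-6 atm = 1.57×10^-5 mol/kg

[CO2*] = 15.7 μmol/kg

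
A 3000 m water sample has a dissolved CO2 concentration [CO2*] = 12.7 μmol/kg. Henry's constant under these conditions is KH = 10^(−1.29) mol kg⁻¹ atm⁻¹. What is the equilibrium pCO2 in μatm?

pCO2 = 248 μatm

KH = 10^(−1.29) = 5.129×10^-2 mol kg⁻¹ atm⁻¹
pCO2 = [CO2*]/KH = 12.7×10^-6 / 5.129×10^-2 = 2.48×10^-4 atm = 248 μatm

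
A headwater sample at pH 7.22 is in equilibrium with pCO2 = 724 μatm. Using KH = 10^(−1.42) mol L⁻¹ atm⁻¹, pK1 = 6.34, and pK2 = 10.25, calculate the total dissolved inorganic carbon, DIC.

DIC = 0.237 mmol/L

[CO2*] = KH · pCO2 = 10^(−1.42) × 724×10^-6 = 2.753×10^-5 mol/L
α₀ = 1/(1 + K1/[H⁺] + K1K2/[H⁺]²) = 1/(1 + 10^+0.88 + 10^-2.15) = 0.1164
DIC = [CO2*]/α₀ = 2.753×10^-5 / 0.1164 = 0.237 mmol/L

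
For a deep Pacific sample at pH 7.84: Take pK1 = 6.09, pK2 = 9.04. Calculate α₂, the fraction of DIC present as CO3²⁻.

α₂ = 0.0584

α₂ = 1 / (1 + [H⁺]/K2 + [H⁺]²/(K1K2)) = 1 / (1 + 10^+1.20 + 10^-0.55)
   = 1 / (1 + 15.849 + 0.28184) = 1/17.131 = 0.05837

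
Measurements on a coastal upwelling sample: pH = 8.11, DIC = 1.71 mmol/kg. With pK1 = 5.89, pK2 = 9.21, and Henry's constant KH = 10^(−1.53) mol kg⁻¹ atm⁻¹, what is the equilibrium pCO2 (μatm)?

α₀ = 1 / (1 + K1/[H⁺] + K1K2/[H⁺]²) = 1 / (1 + 10^+2.22 + 10^+1.12)
   = 1 / (1 + 165.96 + 13.183) = 1/180.14 = 0.005551
[CO2*] = α₀ × DIC = 0.005551 × 1.71 = 0.009493 mmol/kg = 9.493 μmol/kg
pCO2 = [CO2*]/KH = 9.493×10^-6 / 2.951×10^-2 = 322 μatm

pCO2 = 322 μatm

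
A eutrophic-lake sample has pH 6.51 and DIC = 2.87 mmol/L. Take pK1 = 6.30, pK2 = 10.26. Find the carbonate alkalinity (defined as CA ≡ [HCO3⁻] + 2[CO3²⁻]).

CA = [HCO3⁻] + 2[CO3²⁻] = (α₁ + 2α₂)·DIC
At pH 6.51: [H⁺]/K1 = 10^-0.21 = 0.61660, K2/[H⁺] = 10^-3.75 = 0.00017783
α₁ = 1/(1 + 0.61660 + 0.00017783) = 1/1.6168 = 0.6185; α₂ = α₁·K2/[H⁺] = 0.0001100
α₁ + 2α₂ = 0.6187
CA = 0.6187 × 2.87 = 1.78 mmol/L

CA = 1.78 mmol/L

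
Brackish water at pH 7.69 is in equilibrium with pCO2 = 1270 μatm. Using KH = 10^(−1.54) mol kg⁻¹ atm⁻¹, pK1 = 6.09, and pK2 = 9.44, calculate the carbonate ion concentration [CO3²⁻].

[CO3²⁻] = 0.0259 mmol/kg

[CO2*] = KH · pCO2 = 10^(−1.54) × 1270×10^-6 = 3.663×10^-5 mol/kg
α₀ = 1/(1 + K1/[H⁺] + K1K2/[H⁺]²) = 1/(1 + 10^+1.60 + 10^-0.15) = 0.02409
DIC = [CO2*]/α₀ = 3.663×10^-5 / 0.02409 = 1.521 mmol/kg
[CO3²⁻] = α₂·DIC; α₂ = 0.01705, so [CO3²⁻] = 0.01705 × 1.521 = 0.0259 mmol/kg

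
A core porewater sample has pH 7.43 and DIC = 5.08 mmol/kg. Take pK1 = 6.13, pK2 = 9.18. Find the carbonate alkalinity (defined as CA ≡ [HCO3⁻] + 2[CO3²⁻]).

CA = 4.93 mmol/kg

CA = [HCO3⁻] + 2[CO3²⁻] = (α₁ + 2α₂)·DIC
At pH 7.43: [H⁺]/K1 = 10^-1.30 = 0.050119, K2/[H⁺] = 10^-1.75 = 0.017783
α₁ = 1/(1 + 0.050119 + 0.017783) = 1/1.0679 = 0.9364; α₂ = α₁·K2/[H⁺] = 0.01665
α₁ + 2α₂ = 0.9697
CA = 0.9697 × 5.08 = 4.93 mmol/kg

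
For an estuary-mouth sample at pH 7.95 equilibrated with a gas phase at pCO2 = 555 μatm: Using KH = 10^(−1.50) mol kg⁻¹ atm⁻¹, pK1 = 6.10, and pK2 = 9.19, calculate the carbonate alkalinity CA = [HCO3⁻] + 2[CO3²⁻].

CA = 1.39 mmol/kg

[CO2*] = KH · pCO2 = 10^(−1.50) × 555×10^-6 = 1.755×10^-5 mol/kg
α₀ = 1/(1 + K1/[H⁺] + K1K2/[H⁺]²) = 1/(1 + 10^+1.85 + 10^+0.61) = 0.01318
DIC = [CO2*]/α₀ = 1.755×10^-5 / 0.01318 = 1.332 mmol/kg
CA = (α₁ + 2α₂)·DIC = (0.9331 + 2×0.05370) × 1.332 = 1.39 mmol/kg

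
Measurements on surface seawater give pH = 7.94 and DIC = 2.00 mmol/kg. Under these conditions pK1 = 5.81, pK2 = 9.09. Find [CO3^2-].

α₂ = 1 / (1 + [H⁺]/K2 + [H⁺]²/(K1K2)) = 1 / (1 + 10^+1.15 + 10^-0.98)
   = 1 / (1 + 14.125 + 0.10471) = 1/15.230 = 0.06566
[CO3²⁻] = α₂ × DIC = 0.06566 × 2.00 = 0.131 mmol/kg

[CO3²⁻] = 0.131 mmol/kg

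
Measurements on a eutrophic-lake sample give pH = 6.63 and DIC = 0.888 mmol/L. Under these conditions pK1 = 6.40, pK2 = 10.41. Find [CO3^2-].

α₂ = 1 / (1 + [H⁺]/K2 + [H⁺]²/(K1K2)) = 1 / (1 + 10^+3.78 + 10^+3.55)
   = 1 / (1 + 6025.6 + 3548.1) = 1/9574.7 = 0.0001044
[CO3²⁻] = α₂ × DIC = 0.0001044 × 0.888 = 9.27×10^-5 mmol/L = 0.0927 μmol/L

[CO3²⁻] = 0.0927 μmol/L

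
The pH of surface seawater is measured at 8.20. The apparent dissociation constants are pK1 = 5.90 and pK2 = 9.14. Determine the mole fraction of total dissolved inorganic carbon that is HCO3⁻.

α₁ = 0.893

α₁ = 1 / (1 + [H⁺]/K1 + K2/[H⁺]) = 1 / (1 + 10^-2.30 + 10^-0.94)
   = 1 / (1 + 0.0050119 + 0.11482) = 1/1.1198 = 0.8930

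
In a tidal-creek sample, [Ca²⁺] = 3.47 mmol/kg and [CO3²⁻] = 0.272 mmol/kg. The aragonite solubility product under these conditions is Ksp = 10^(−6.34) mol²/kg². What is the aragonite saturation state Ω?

Ksp = 10^(−6.34) = 4.571×10^-7
Ω = [Ca²⁺][CO3²⁻]/Ksp = (3.47×10^-3)(0.272×10^-3) / 4.571×10^-7 = 2.06

Ω = 2.06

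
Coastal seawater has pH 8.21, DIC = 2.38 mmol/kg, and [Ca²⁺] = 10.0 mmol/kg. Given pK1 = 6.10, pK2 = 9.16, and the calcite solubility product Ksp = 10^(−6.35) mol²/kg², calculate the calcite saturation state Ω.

Ω = 5.34

α₂ = 1 / (1 + [H⁺]/K2 + [H⁺]²/(K1K2)) = 1 / (1 + 10^+0.95 + 10^-1.16)
   = 1 / (1 + 8.9125 + 0.069183) = 1/9.9817 = 0.1002
[CO3²⁻] = α₂ × DIC = 0.1002 × 2.38 = 0.2384 mmol/kg
Ksp = 10^(−6.35) = 4.467×10^-7
Ω = [Ca²⁺][CO3²⁻]/Ksp = (10.0×10^-3)(2.384×10^-4) / 4.467×10^-7 = 5.34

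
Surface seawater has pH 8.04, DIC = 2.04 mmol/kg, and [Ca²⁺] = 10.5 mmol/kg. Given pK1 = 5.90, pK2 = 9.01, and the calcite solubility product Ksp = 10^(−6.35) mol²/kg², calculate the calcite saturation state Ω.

α₂ = 1 / (1 + [H⁺]/K2 + [H⁺]²/(K1K2)) = 1 / (1 + 10^+0.97 + 10^-1.17)
   = 1 / (1 + 9.3325 + 0.067608) = 1/10.400 = 0.09615
[CO3²⁻] = α₂ × DIC = 0.09615 × 2.04 = 0.1962 mmol/kg
Ksp = 10^(−6.35) = 4.467×10^-7
Ω = [Ca²⁺][CO3²⁻]/Ksp = (10.5×10^-3)(1.962×10^-4) / 4.467×10^-7 = 4.61

Ω = 4.61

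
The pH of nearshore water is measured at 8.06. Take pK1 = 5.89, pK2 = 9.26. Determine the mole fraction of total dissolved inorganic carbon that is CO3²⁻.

α₂ = 1 / (1 + [H⁺]/K2 + [H⁺]²/(K1K2)) = 1 / (1 + 10^+1.20 + 10^-0.97)
   = 1 / (1 + 15.849 + 0.10715) = 1/16.956 = 0.05898

α₂ = 0.0590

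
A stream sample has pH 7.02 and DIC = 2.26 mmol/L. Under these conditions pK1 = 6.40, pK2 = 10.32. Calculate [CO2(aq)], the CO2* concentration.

α₀ = 1 / (1 + K1/[H⁺] + K1K2/[H⁺]²) = 1 / (1 + 10^+0.62 + 10^-2.68)
   = 1 / (1 + 4.1687 + 0.0020893) = 1/5.1708 = 0.1934
[CO2*] = α₀ × DIC = 0.1934 × 2.26 = 0.437 mmol/L

[CO2*] = 0.437 mmol/L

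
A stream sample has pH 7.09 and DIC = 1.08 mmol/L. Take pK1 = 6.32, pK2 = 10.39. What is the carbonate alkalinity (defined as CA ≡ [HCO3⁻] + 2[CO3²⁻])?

CA = 0.924 mmol/L

CA = [HCO3⁻] + 2[CO3²⁻] = (α₁ + 2α₂)·DIC
At pH 7.09: [H⁺]/K1 = 10^-0.77 = 0.16982, K2/[H⁺] = 10^-3.30 = 0.00050119
α₁ = 1/(1 + 0.16982 + 0.00050119) = 1/1.1703 = 0.8545; α₂ = α₁·K2/[H⁺] = 0.0004282
α₁ + 2α₂ = 0.8553
CA = 0.8553 × 1.08 = 0.924 mmol/L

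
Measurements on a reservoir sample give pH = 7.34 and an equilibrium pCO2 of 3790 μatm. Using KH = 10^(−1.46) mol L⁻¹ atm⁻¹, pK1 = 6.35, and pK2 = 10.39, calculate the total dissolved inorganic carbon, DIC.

[CO2*] = KH · pCO2 = 10^(−1.46) × 3790×10^-6 = 1.314×10^-4 mol/L
α₀ = 1/(1 + K1/[H⁺] + K1K2/[H⁺]²) = 1/(1 + 10^+0.99 + 10^-2.06) = 0.09276
DIC = [CO2*]/α₀ = 1.314×10^-4 / 0.09276 = 1.42 mmol/L

DIC = 1.42 mmol/L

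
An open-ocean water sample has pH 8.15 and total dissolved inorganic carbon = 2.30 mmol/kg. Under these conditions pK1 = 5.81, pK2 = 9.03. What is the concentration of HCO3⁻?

α₁ = 1 / (1 + [H⁺]/K1 + K2/[H⁺]) = 1 / (1 + 10^-2.34 + 10^-0.88)
   = 1 / (1 + 0.0045709 + 0.13183) = 1/1.1364 = 0.8800
[HCO3⁻] = α₁ × DIC = 0.8800 × 2.30 = 2.02 mmol/kg

[HCO3⁻] = 2.02 mmol/kg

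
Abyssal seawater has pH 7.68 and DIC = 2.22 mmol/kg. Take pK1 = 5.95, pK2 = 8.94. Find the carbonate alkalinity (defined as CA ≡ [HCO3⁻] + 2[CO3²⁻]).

CA = 2.30 mmol/kg

CA = [HCO3⁻] + 2[CO3²⁻] = (α₁ + 2α₂)·DIC
At pH 7.68: [H⁺]/K1 = 10^-1.73 = 0.018621, K2/[H⁺] = 10^-1.26 = 0.054954
α₁ = 1/(1 + 0.018621 + 0.054954) = 1/1.0736 = 0.9315; α₂ = α₁·K2/[H⁺] = 0.05119
α₁ + 2α₂ = 1.0338
CA = 1.0338 × 2.22 = 2.30 mmol/kg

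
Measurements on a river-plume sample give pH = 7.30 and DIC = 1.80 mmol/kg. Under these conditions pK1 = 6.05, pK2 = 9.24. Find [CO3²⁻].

α₂ = 1 / (1 + [H⁺]/K2 + [H⁺]²/(K1K2)) = 1 / (1 + 10^+1.94 + 10^+0.69)
   = 1 / (1 + 87.096 + 4.8978) = 1/92.994 = 0.01075
[CO3²⁻] = α₂ × DIC = 0.01075 × 1.80 = 0.0194 mmol/kg = 19.4 μmol/kg

[CO3²⁻] = 19.4 μmol/kg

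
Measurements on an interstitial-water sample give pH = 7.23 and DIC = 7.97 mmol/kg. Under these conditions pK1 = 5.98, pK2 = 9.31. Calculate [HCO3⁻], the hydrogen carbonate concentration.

α₁ = 1 / (1 + [H⁺]/K1 + K2/[H⁺]) = 1 / (1 + 10^-1.25 + 10^-2.08)
   = 1 / (1 + 0.056234 + 0.0083176) = 1/1.0646 = 0.9394
[HCO3⁻] = α₁ × DIC = 0.9394 × 7.97 = 7.49 mmol/kg

[HCO3⁻] = 7.49 mmol/kg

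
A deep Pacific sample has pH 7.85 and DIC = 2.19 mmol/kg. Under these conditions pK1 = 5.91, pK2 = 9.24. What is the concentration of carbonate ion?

[CO3²⁻] = 0.0848 mmol/kg

α₂ = 1 / (1 + [H⁺]/K2 + [H⁺]²/(K1K2)) = 1 / (1 + 10^+1.39 + 10^-0.55)
   = 1 / (1 + 24.547 + 0.28184) = 1/25.829 = 0.03872
[CO3²⁻] = α₂ × DIC = 0.03872 × 2.19 = 0.0848 mmol/kg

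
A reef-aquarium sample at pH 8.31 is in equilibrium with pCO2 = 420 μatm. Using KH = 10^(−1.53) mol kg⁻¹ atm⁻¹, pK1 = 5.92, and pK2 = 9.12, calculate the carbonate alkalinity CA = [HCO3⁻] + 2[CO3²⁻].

[CO2*] = KH · pCO2 = 10^(−1.53) × 420×10^-6 = 1.240×10^-5 mol/kg
α₀ = 1/(1 + K1/[H⁺] + K1K2/[H⁺]²) = 1/(1 + 10^+2.39 + 10^+1.58) = 0.003515
DIC = [CO2*]/α₀ = 1.240×10^-5 / 0.003515 = 3.526 mmol/kg
CA = (α₁ + 2α₂)·DIC = (0.8628 + 2×0.1336) × 3.526 = 3.99 mmol/kg

CA = 3.99 mmol/kg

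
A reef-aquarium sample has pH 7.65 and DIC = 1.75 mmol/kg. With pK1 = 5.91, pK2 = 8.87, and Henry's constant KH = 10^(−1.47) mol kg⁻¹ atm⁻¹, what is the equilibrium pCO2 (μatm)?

α₀ = 1 / (1 + K1/[H⁺] + K1K2/[H⁺]²) = 1 / (1 + 10^+1.74 + 10^+0.52)
   = 1 / (1 + 54.954 + 3.3113) = 1/59.265 = 0.01687
[CO2*] = α₀ × DIC = 0.01687 × 1.75 = 0.02953 mmol/kg
pCO2 = [CO2*]/KH = 2.953×10^-5 / 3.388×10^-2 = 871 μatm

pCO2 = 871 μatm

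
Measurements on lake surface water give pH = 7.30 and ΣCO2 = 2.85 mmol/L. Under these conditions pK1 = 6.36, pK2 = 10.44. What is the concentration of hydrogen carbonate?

α₁ = 1 / (1 + [H⁺]/K1 + K2/[H⁺]) = 1 / (1 + 10^-0.94 + 10^-3.14)
   = 1 / (1 + 0.11482 + 0.00072444) = 1/1.1155 = 0.8964
[HCO3⁻] = α₁ × DIC = 0.8964 × 2.85 = 2.55 mmol/L

[HCO3⁻] = 2.55 mmol/L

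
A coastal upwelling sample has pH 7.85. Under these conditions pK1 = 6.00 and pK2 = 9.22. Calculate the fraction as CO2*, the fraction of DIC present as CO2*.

α₀ = 1 / (1 + K1/[H⁺] + K1K2/[H⁺]²) = 1 / (1 + 10^+1.85 + 10^+0.48)
   = 1 / (1 + 70.795 + 3.0200) = 1/74.815 = 0.01337

α₀ = 0.0134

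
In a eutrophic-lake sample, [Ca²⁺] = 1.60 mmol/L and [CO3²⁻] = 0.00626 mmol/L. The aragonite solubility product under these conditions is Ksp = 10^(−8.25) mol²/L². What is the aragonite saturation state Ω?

Ω = 1.78

Ksp = 10^(−8.25) = 5.623×10^-9
Ω = [Ca²⁺][CO3²⁻]/Ksp = (1.60×10^-3)(0.00626×10^-3) / 5.623×10^-9 = 1.78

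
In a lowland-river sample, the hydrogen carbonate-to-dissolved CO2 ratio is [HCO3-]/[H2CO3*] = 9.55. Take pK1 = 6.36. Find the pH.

pH = 7.34

From K1 = [H⁺][HCO3-]/[H2CO3*]:  pH = pK1 + log₁₀([HCO3-]/[H2CO3*])
log₁₀(9.55) = +0.980
pH = 6.36 + (+0.980) = 7.34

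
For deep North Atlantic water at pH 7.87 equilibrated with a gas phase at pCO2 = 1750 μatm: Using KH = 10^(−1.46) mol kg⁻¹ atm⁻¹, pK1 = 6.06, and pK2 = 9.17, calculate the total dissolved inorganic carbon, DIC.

DIC = 4.17 mmol/kg

[CO2*] = KH · pCO2 = 10^(−1.46) × 1750×10^-6 = 6.068×10^-5 mol/kg
α₀ = 1/(1 + K1/[H⁺] + K1K2/[H⁺]²) = 1/(1 + 10^+1.81 + 10^+0.51) = 0.01453
DIC = [CO2*]/α₀ = 6.068×10^-5 / 0.01453 = 4.17 mmol/kg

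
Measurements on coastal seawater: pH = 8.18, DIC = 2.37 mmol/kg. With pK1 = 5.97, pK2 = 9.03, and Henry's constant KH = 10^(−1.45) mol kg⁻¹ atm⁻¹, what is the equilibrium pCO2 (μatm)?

α₀ = 1 / (1 + K1/[H⁺] + K1K2/[H⁺]²) = 1 / (1 + 10^+2.21 + 10^+1.36)
   = 1 / (1 + 162.18 + 22.909) = 1/186.09 = 0.005374
[CO2*] = α₀ × DIC = 0.005374 × 2.37 = 0.01274 mmol/kg = 12.74 μmol/kg
pCO2 = [CO2*]/KH = 1.274×10^-5 / 3.548×10^-2 = 359 μatm

pCO2 = 359 μatm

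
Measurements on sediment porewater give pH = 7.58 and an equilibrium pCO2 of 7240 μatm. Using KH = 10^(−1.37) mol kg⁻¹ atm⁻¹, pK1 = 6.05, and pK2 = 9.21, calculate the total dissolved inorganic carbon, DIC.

[CO2*] = KH · pCO2 = 10^(−1.37) × 7240×10^-6 = 3.088×10^-4 mol/kg
α₀ = 1/(1 + K1/[H⁺] + K1K2/[H⁺]²) = 1/(1 + 10^+1.53 + 10^-0.10) = 0.02803
DIC = [CO2*]/α₀ = 3.088×10^-4 / 0.02803 = 11.0 mmol/kg

DIC = 11.0 mmol/kg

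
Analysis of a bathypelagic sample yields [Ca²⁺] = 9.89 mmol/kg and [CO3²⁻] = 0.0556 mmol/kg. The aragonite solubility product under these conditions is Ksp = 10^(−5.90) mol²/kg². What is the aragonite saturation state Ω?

Ω = 0.437

Ksp = 10^(−5.90) = 1.259×10^-6
Ω = [Ca²⁺][CO3²⁻]/Ksp = (9.89×10^-3)(0.0556×10^-3) / 1.259×10^-6 = 0.437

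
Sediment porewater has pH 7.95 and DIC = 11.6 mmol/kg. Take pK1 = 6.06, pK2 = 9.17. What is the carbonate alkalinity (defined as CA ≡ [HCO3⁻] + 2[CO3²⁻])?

CA = 12.1 mmol/kg

CA = [HCO3⁻] + 2[CO3²⁻] = (α₁ + 2α₂)·DIC
At pH 7.95: [H⁺]/K1 = 10^-1.89 = 0.012882, K2/[H⁺] = 10^-1.22 = 0.060256
α₁ = 1/(1 + 0.012882 + 0.060256) = 1/1.0731 = 0.9318; α₂ = α₁·K2/[H⁺] = 0.05615
α₁ + 2α₂ = 1.0441
CA = 1.0441 × 11.6 = 12.1 mmol/kg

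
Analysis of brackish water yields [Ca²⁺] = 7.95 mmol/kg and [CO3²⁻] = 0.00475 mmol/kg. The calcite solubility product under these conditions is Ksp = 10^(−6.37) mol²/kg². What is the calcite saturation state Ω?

Ω = 0.0885

Ksp = 10^(−6.37) = 4.266×10^-7
Ω = [Ca²⁺][CO3²⁻]/Ksp = (7.95×10^-3)(0.00475×10^-3) / 4.266×10^-7 = 0.0885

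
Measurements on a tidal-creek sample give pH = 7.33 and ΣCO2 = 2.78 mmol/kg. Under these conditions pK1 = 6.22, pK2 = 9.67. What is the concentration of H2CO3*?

α₀ = 1 / (1 + K1/[H⁺] + K1K2/[H⁺]²) = 1 / (1 + 10^+1.11 + 10^-1.23)
   = 1 / (1 + 12.882 + 0.058884) = 1/13.941 = 0.07173
[CO2*] = α₀ × DIC = 0.07173 × 2.78 = 0.199 mmol/kg

[CO2*] = 0.199 mmol/kg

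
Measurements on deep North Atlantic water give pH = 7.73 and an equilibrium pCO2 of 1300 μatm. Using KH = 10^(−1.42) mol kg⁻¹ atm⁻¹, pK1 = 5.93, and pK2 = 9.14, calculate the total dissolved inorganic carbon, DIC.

[CO2*] = KH · pCO2 = 10^(−1.42) × 1300×10^-6 = 4.942×10^-5 mol/kg
α₀ = 1/(1 + K1/[H⁺] + K1K2/[H⁺]²) = 1/(1 + 10^+1.80 + 10^+0.39) = 0.01503
DIC = [CO2*]/α₀ = 4.942×10^-5 / 0.01503 = 3.29 mmol/kg

DIC = 3.29 mmol/kg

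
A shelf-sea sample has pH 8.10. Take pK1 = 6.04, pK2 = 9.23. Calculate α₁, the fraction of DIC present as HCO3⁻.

α₁ = 1 / (1 + [H⁺]/K1 + K2/[H⁺]) = 1 / (1 + 10^-2.06 + 10^-1.13)
   = 1 / (1 + 0.0087096 + 0.074131) = 1/1.0828 = 0.9235

α₁ = 0.923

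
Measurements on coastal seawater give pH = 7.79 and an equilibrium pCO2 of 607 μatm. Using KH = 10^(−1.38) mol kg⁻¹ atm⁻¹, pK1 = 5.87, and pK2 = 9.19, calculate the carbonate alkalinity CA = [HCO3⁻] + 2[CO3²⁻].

[CO2*] = KH · pCO2 = 10^(−1.38) × 607×10^-6 = 2.530×10^-5 mol/kg
α₀ = 1/(1 + K1/[H⁺] + K1K2/[H⁺]²) = 1/(1 + 10^+1.92 + 10^+0.52) = 0.01143
DIC = [CO2*]/α₀ = 2.530×10^-5 / 0.01143 = 2.214 mmol/kg
CA = (α₁ + 2α₂)·DIC = (0.9507 + 2×0.03785) × 2.214 = 2.27 mmol/kg

CA = 2.27 mmol/kg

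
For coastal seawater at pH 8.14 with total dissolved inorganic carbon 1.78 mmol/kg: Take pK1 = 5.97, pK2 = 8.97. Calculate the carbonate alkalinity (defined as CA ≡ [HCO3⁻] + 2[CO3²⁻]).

CA = [HCO3⁻] + 2[CO3²⁻] = (α₁ + 2α₂)·DIC
At pH 8.14: [H⁺]/K1 = 10^-2.17 = 0.0067608, K2/[H⁺] = 10^-0.83 = 0.14791
α₁ = 1/(1 + 0.0067608 + 0.14791) = 1/1.1547 = 0.8660; α₂ = α₁·K2/[H⁺] = 0.1281
α₁ + 2α₂ = 1.1222
CA = 1.1222 × 1.78 = 2.00 mmol/kg

CA = 2.00 mmol/kg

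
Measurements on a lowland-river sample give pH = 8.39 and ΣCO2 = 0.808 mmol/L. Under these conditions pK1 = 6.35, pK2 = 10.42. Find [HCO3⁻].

α₁ = 1 / (1 + [H⁺]/K1 + K2/[H⁺]) = 1 / (1 + 10^-2.04 + 10^-2.03)
   = 1 / (1 + 0.0091201 + 0.0093325) = 1/1.0185 = 0.9819
[HCO3⁻] = α₁ × DIC = 0.9819 × 0.808 = 0.793 mmol/L

[HCO3⁻] = 0.793 mmol/L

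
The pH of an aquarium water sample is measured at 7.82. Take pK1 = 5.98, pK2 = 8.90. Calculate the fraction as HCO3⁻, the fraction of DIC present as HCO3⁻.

α₁ = 1 / (1 + [H⁺]/K1 + K2/[H⁺]) = 1 / (1 + 10^-1.84 + 10^-1.08)
   = 1 / (1 + 0.014454 + 0.083176) = 1/1.0976 = 0.9111

α₁ = 0.911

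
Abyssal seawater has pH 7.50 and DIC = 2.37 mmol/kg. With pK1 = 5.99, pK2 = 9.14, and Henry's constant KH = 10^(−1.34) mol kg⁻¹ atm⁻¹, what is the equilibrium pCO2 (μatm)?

pCO2 = 1520 μatm

α₀ = 1 / (1 + K1/[H⁺] + K1K2/[H⁺]²) = 1 / (1 + 10^+1.51 + 10^-0.13)
   = 1 / (1 + 32.359 + 0.74131) = 1/34.101 = 0.02932
[CO2*] = α₀ × DIC = 0.02932 × 2.37 = 0.06950 mmol/kg
pCO2 = [CO2*]/KH = 6.950×10^-5 / 4.571×10^-2 = 1520 μatm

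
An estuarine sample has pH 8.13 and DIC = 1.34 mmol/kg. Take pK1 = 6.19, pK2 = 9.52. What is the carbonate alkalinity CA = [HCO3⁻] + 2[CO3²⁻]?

CA = 1.38 mmol/kg

CA = [HCO3⁻] + 2[CO3²⁻] = (α₁ + 2α₂)·DIC
At pH 8.13: [H⁺]/K1 = 10^-1.94 = 0.011482, K2/[H⁺] = 10^-1.39 = 0.040738
α₁ = 1/(1 + 0.011482 + 0.040738) = 1/1.0522 = 0.9504; α₂ = α₁·K2/[H⁺] = 0.03872
α₁ + 2α₂ = 1.0278
CA = 1.0278 × 1.34 = 1.38 mmol/kg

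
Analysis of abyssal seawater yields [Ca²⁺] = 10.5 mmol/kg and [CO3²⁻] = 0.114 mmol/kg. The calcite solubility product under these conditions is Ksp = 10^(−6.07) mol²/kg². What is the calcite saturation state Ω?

Ksp = 10^(−6.07) = 8.511×10^-7
Ω = [Ca²⁺][CO3²⁻]/Ksp = (10.5×10^-3)(0.114×10^-3) / 8.511×10^-7 = 1.41

Ω = 1.41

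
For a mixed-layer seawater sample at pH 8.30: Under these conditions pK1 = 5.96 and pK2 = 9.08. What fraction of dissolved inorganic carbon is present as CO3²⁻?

α₂ = 1 / (1 + [H⁺]/K2 + [H⁺]²/(K1K2)) = 1 / (1 + 10^+0.78 + 10^-1.56)
   = 1 / (1 + 6.0256 + 0.027542) = 1/7.0531 = 0.1418

α₂ = 0.142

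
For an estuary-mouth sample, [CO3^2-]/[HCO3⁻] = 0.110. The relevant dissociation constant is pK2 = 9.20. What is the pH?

From K2 = [H⁺][CO3^2-]/[HCO3⁻]:  pH = pK2 + log₁₀([CO3^2-]/[HCO3⁻])
log₁₀(0.110) = -0.959
pH = 9.20 + (-0.959) = 8.24

pH = 8.24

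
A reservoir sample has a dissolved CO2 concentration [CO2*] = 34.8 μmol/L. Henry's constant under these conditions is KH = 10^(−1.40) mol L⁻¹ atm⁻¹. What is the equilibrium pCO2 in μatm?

pCO2 = 874 μatm

KH = 10^(−1.40) = 3.981×10^-2 mol L⁻¹ atm⁻¹
pCO2 = [CO2*]/KH = 34.8×10^-6 / 3.981×10^-2 = 8.74×10^-4 atm = 874 μatm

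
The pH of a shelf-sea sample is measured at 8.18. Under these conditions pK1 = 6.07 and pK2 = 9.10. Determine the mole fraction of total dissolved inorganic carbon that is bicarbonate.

α₁ = 0.887

α₁ = 1 / (1 + [H⁺]/K1 + K2/[H⁺]) = 1 / (1 + 10^-2.11 + 10^-0.92)
   = 1 / (1 + 0.0077625 + 0.12023) = 1/1.1280 = 0.8865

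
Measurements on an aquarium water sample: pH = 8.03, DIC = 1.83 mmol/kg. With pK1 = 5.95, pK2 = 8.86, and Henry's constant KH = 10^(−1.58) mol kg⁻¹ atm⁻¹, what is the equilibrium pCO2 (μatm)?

pCO2 = 501 μatm

α₀ = 1 / (1 + K1/[H⁺] + K1K2/[H⁺]²) = 1 / (1 + 10^+2.08 + 10^+1.25)
   = 1 / (1 + 120.23 + 17.783) = 1/139.01 = 0.007194
[CO2*] = α₀ × DIC = 0.007194 × 1.83 = 0.01316 mmol/kg = 13.16 μmol/kg
pCO2 = [CO2*]/KH = 1.316×10^-5 / 2.630×10^-2 = 501 μatm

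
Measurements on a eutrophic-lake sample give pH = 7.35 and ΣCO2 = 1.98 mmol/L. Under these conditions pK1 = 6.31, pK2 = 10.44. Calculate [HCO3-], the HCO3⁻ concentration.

[HCO3⁻] = 1.81 mmol/L

α₁ = 1 / (1 + [H⁺]/K1 + K2/[H⁺]) = 1 / (1 + 10^-1.04 + 10^-3.09)
   = 1 / (1 + 0.091201 + 0.00081283) = 1/1.0920 = 0.9157
[HCO3⁻] = α₁ × DIC = 0.9157 × 1.98 = 1.81 mmol/L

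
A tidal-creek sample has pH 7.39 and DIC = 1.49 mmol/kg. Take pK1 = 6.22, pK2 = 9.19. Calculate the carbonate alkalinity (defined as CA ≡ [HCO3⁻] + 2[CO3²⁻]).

CA = [HCO3⁻] + 2[CO3²⁻] = (α₁ + 2α₂)·DIC
At pH 7.39: [H⁺]/K1 = 10^-1.17 = 0.067608, K2/[H⁺] = 10^-1.80 = 0.015849
α₁ = 1/(1 + 0.067608 + 0.015849) = 1/1.0835 = 0.9230; α₂ = α₁·K2/[H⁺] = 0.01463
α₁ + 2α₂ = 0.9522
CA = 0.9522 × 1.49 = 1.42 mmol/kg

CA = 1.42 mmol/kg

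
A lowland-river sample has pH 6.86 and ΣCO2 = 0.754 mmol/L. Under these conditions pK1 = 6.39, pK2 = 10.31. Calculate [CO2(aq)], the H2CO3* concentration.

[CO2*] = 0.191 mmol/L

α₀ = 1 / (1 + K1/[H⁺] + K1K2/[H⁺]²) = 1 / (1 + 10^+0.47 + 10^-2.98)
   = 1 / (1 + 2.9512 + 0.0010471) = 1/3.9523 = 0.2530
[CO2*] = α₀ × DIC = 0.2530 × 0.754 = 0.191 mmol/L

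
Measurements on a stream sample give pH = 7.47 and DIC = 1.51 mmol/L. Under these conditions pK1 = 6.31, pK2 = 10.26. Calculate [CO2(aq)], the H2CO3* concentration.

[CO2*] = 0.0976 mmol/L

α₀ = 1 / (1 + K1/[H⁺] + K1K2/[H⁺]²) = 1 / (1 + 10^+1.16 + 10^-1.63)
   = 1 / (1 + 14.454 + 0.023442) = 1/15.478 = 0.06461
[CO2*] = α₀ × DIC = 0.06461 × 1.51 = 0.0976 mmol/L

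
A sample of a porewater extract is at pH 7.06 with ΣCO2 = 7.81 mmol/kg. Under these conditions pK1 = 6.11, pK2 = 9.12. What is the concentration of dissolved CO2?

[CO2*] = 0.782 mmol/kg

α₀ = 1 / (1 + K1/[H⁺] + K1K2/[H⁺]²) = 1 / (1 + 10^+0.95 + 10^-1.11)
   = 1 / (1 + 8.9125 + 0.077625) = 1/9.9901 = 0.1001
[CO2*] = α₀ × DIC = 0.1001 × 7.81 = 0.782 mmol/kg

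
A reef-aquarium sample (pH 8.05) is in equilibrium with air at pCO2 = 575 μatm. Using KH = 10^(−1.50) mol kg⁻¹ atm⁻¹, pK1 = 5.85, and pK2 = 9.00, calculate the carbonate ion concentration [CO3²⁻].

[CO2*] = KH · pCO2 = 10^(−1.50) × 575×10^-6 = 1.818×10^-5 mol/kg
α₀ = 1/(1 + K1/[H⁺] + K1K2/[H⁺]²) = 1/(1 + 10^+2.20 + 10^+1.25) = 0.005641
DIC = [CO2*]/α₀ = 1.818×10^-5 / 0.005641 = 3.223 mmol/kg
[CO3²⁻] = α₂·DIC; α₂ = 0.1003, so [CO3²⁻] = 0.1003 × 3.223 = 0.323 mmol/kg

[CO3²⁻] = 0.323 mmol/kg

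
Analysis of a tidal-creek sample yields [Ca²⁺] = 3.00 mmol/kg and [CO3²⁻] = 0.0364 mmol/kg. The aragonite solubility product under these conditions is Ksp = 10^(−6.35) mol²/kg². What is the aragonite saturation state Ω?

Ω = 0.244

Ksp = 10^(−6.35) = 4.467×10^-7
Ω = [Ca²⁺][CO3²⁻]/Ksp = (3.00×10^-3)(0.0364×10^-3) / 4.467×10^-7 = 0.244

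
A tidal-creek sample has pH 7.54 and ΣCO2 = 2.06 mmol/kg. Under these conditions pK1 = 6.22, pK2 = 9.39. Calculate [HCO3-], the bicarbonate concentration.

α₁ = 1 / (1 + [H⁺]/K1 + K2/[H⁺]) = 1 / (1 + 10^-1.32 + 10^-1.85)
   = 1 / (1 + 0.047863 + 0.014125) = 1/1.0620 = 0.9416
[HCO3⁻] = α₁ × DIC = 0.9416 × 2.06 = 1.94 mmol/kg

[HCO3⁻] = 1.94 mmol/kg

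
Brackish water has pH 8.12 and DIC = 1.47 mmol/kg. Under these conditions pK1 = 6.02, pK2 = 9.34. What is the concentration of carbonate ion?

[CO3²⁻] = 0.0829 mmol/kg

α₂ = 1 / (1 + [H⁺]/K2 + [H⁺]²/(K1K2)) = 1 / (1 + 10^+1.22 + 10^-0.88)
   = 1 / (1 + 16.596 + 0.13183) = 1/17.728 = 0.05641
[CO3²⁻] = α₂ × DIC = 0.05641 × 1.47 = 0.0829 mmol/kg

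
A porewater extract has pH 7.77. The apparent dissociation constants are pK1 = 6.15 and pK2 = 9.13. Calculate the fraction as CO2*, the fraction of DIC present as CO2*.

α₀ = 0.0225

α₀ = 1 / (1 + K1/[H⁺] + K1K2/[H⁺]²) = 1 / (1 + 10^+1.62 + 10^+0.26)
   = 1 / (1 + 41.687 + 1.8197) = 1/44.507 = 0.02247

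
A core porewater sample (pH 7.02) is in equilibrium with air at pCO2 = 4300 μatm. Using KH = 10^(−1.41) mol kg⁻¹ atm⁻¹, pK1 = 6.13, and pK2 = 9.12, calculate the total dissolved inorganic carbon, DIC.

[CO2*] = KH · pCO2 = 10^(−1.41) × 4300×10^-6 = 1.673×10^-4 mol/kg
α₀ = 1/(1 + K1/[H⁺] + K1K2/[H⁺]²) = 1/(1 + 10^+0.89 + 10^-1.21) = 0.1133
DIC = [CO2*]/α₀ = 1.673×10^-4 / 0.1133 = 1.48 mmol/kg

DIC = 1.48 mmol/kg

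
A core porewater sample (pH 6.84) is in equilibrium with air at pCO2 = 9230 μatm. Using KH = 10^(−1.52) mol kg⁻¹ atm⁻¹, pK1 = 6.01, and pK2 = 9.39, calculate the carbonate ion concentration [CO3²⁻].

[CO3²⁻] = 5.31 μmol/kg

[CO2*] = KH · pCO2 = 10^(−1.52) × 9230×10^-6 = 2.787×10^-4 mol/kg
α₀ = 1/(1 + K1/[H⁺] + K1K2/[H⁺]²) = 1/(1 + 10^+0.83 + 10^-1.72) = 0.1285
DIC = [CO2*]/α₀ = 2.787×10^-4 / 0.1285 = 2.169 mmol/kg
[CO3²⁻] = α₂·DIC; α₂ = 0.002449, so [CO3²⁻] = 0.002449 × 2.169 = 0.00531 mmol/kg = 5.31 μmol/kg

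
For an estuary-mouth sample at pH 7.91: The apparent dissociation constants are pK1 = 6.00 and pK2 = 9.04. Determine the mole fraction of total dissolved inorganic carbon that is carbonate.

α₂ = 1 / (1 + [H⁺]/K2 + [H⁺]²/(K1K2)) = 1 / (1 + 10^+1.13 + 10^-0.78)
   = 1 / (1 + 13.490 + 0.16596) = 1/14.656 = 0.06823

α₂ = 0.0682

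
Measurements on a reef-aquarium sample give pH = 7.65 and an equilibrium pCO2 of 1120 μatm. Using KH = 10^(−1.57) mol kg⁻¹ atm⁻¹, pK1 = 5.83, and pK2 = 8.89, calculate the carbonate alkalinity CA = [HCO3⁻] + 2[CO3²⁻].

CA = 2.22 mmol/kg

[CO2*] = KH · pCO2 = 10^(−1.57) × 1120×10^-6 = 3.015×10^-5 mol/kg
α₀ = 1/(1 + K1/[H⁺] + K1K2/[H⁺]²) = 1/(1 + 10^+1.82 + 10^+0.58) = 0.01411
DIC = [CO2*]/α₀ = 3.015×10^-5 / 0.01411 = 2.136 mmol/kg
CA = (α₁ + 2α₂)·DIC = (0.9322 + 2×0.05365) × 2.136 = 2.22 mmol/kg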